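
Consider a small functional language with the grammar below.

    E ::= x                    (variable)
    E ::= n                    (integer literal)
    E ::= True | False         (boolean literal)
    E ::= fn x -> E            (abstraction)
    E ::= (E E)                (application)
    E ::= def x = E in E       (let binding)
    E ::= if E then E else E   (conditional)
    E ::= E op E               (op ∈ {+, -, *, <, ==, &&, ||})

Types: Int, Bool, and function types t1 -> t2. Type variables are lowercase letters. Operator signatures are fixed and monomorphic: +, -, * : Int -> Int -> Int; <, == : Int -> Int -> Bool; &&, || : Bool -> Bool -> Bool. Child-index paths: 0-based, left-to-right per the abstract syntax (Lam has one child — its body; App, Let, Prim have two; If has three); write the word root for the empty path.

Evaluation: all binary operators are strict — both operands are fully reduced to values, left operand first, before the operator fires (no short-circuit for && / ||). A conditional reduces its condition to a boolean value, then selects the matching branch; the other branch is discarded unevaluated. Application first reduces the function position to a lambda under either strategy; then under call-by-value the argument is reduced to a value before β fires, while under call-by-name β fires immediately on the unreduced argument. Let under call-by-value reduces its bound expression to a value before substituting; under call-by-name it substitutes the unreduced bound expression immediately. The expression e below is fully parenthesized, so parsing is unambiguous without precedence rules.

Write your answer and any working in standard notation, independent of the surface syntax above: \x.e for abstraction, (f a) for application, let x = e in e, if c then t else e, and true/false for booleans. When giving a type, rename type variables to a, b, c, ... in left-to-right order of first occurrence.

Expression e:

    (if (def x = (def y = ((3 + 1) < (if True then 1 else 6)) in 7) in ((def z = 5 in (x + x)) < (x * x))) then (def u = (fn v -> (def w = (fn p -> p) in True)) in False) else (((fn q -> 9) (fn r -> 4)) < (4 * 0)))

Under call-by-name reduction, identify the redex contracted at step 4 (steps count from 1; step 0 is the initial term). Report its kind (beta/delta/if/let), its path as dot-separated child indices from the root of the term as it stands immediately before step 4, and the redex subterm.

Answer: let at 0.0.1 : (let y = ((3 + 1) < (if true then 1 else 6)) in 7)

Working:
step 0: (if (let x = (let y = ((3 + 1) < (if true then 1 else 6)) in 7) in ((let z = 5 in (x + x)) < (x * x))) then (let u = (\v.(let w = (\p.p) in true)) in false) else (((\q.9) (\r.4)) < (4 * 0)))
step 1: [let@0] (if ((let z = 5 in ((let y = ((3 + 1) < (if true then 1 else 6)) in 7) + (let y = ((3 + 1) < (if true then 1 else 6)) in 7))) < ((let y = ((3 + 1) < (if true then 1 else 6)) in 7) * (let y = ((3 + 1) < (if true then 1 else 6)) in 7))) then (let u = (\v.(let w = (\p.p) in true)) in false) else (((\q.9) (\r.4)) < (4 * 0)))
step 2: [let@0.0] (if (((let y = ((3 + 1) < (if true then 1 else 6)) in 7) + (let y = ((3 + 1) < (if true then 1 else 6)) in 7)) < ((let y = ((3 + 1) < (if true then 1 else 6)) in 7) * (let y = ((3 + 1) < (if true then 1 else 6)) in 7))) then (let u = (\v.(let w = (\p.p) in true)) in false) else (((\q.9) (\r.4)) < (4 * 0)))
step 3: [let@0.0.0] (if ((7 + (let y = ((3 + 1) < (if true then 1 else 6)) in 7)) < ((let y = ((3 + 1) < (if true then 1 else 6)) in 7) * (let y = ((3 + 1) < (if true then 1 else 6)) in 7))) then (let u = (\v.(let w = (\p.p) in true)) in false) else (((\q.9) (\r.4)) < (4 * 0)))
step 4: [let@0.0.1] (if ((7 + 7) < ((let y = ((3 + 1) < (if true then 1 else 6)) in 7) * (let y = ((3 + 1) < (if true then 1 else 6)) in 7))) then (let u = (\v.(let w = (\p.p) in true)) in false) else (((\q.9) (\r.4)) < (4 * 0)))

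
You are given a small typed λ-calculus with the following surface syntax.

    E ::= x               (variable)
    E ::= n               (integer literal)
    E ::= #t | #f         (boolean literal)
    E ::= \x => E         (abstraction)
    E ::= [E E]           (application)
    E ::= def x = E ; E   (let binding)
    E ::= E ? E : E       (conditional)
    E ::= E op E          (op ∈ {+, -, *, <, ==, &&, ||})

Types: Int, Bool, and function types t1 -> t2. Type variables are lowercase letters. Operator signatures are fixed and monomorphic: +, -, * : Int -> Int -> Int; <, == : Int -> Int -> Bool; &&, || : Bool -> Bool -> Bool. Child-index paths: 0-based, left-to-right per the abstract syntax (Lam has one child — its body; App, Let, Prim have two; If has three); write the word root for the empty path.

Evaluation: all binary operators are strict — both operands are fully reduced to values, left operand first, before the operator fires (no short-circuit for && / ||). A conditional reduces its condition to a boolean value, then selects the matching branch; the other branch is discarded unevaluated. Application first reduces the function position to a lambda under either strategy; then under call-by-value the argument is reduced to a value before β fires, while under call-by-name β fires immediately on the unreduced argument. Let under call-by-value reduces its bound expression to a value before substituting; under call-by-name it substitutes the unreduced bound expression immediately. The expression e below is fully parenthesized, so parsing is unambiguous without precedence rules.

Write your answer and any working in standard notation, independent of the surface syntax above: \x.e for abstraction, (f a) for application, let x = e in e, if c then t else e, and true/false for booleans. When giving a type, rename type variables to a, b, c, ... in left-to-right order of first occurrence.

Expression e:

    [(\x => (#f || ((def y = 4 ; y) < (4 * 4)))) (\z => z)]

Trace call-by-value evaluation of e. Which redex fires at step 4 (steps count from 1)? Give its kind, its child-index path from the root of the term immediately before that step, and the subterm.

Derivation:
step 0: ((\x.(false || ((let y = 4 in y) < (4 * 4)))) (\z.z))
step 1: [beta@root] (false || ((let y = 4 in y) < (4 * 4)))
step 2: [let@1.0] (false || (4 < (4 * 4)))
step 3: [delta@1.1] (false || (4 < 16))
step 4: [delta@1] (false || true)

Answer: delta at 1 : (4 < 16)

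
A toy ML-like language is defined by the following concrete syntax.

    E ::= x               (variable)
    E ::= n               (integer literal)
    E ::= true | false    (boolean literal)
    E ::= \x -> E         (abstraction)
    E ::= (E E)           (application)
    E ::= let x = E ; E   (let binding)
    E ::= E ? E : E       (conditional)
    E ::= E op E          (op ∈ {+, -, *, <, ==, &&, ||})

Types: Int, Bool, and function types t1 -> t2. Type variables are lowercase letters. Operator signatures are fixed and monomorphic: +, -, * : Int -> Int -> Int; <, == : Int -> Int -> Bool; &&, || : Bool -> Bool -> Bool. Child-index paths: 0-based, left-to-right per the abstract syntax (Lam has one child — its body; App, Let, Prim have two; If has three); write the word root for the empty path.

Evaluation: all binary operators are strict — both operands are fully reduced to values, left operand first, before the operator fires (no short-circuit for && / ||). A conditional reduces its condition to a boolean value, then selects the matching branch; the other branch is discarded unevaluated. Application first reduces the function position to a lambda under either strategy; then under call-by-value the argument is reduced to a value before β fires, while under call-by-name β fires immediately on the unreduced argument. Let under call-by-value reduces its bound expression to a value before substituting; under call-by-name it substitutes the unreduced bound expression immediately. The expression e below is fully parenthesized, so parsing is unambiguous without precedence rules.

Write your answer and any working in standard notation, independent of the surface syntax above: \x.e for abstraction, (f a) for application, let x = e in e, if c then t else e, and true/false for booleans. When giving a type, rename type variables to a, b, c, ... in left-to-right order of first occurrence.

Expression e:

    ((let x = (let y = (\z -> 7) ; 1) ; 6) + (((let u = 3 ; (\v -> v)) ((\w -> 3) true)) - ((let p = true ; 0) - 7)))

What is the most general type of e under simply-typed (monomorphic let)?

Answer: Int

Trace:
\z._ : a -> Int
let y : a -> Int
let x : Int
  unify Int ~ Int
let u : Int
v : b
\v._ : b -> b
\w._ : c -> Int
  unify c -> Int ~ Bool -> d
  unify c ~ Bool
  unify Int ~ d
_ _ : Int
  unify b -> b ~ Int -> e
  unify b ~ Int
  unify Int ~ e
_ _ : Int
  unify Int ~ Int
let p : Bool
  unify Int ~ Int
  unify Int ~ Int
  unify Int ~ Int
  unify Int ~ Int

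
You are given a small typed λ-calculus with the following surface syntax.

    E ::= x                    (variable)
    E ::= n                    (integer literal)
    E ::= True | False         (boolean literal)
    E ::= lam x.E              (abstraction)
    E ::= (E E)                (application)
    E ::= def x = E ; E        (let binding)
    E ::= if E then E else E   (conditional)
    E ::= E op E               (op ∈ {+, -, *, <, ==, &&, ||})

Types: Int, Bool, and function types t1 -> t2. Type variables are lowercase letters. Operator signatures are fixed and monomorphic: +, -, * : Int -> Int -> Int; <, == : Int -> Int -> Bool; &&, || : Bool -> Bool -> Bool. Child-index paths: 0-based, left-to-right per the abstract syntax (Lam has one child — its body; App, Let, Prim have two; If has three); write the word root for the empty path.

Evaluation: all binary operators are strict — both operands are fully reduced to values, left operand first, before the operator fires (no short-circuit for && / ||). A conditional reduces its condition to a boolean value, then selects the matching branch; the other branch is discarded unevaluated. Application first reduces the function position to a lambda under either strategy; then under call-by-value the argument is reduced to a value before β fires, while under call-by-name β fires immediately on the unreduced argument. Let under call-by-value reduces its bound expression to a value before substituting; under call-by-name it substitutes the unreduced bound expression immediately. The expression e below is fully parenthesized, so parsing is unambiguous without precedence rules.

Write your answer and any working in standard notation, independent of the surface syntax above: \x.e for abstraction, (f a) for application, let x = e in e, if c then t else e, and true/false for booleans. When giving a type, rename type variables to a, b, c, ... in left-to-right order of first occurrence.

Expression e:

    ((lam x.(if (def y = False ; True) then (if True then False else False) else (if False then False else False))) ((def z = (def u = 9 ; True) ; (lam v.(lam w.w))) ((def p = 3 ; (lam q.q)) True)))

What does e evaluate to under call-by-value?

Answer: false

Trace:
step 0: ((\x.(if (let y = false in true) then (if true then false else false) else (if false then false else false))) ((let z = (let u = 9 in true) in (\v.(\w.w))) ((let p = 3 in (\q.q)) true)))
step 1: [let@1.0.0] ((\x.(if (let y = false in true) then (if true then false else false) else (if false then false else false))) ((let z = true in (\v.(\w.w))) ((let p = 3 in (\q.q)) true)))
step 2: [let@1.0] ((\x.(if (let y = false in true) then (if true then false else false) else (if false then false else false))) ((\v.(\w.w)) ((let p = 3 in (\q.q)) true)))
step 3: [let@1.1.0] ((\x.(if (let y = false in true) then (if true then false else false) else (if false then false else false))) ((\v.(\w.w)) ((\q.q) true)))
step 4: [beta@1.1] ((\x.(if (let y = false in true) then (if true then false else false) else (if false then false else false))) ((\v.(\w.w)) true))
step 5: [beta@1] ((\x.(if (let y = false in true) then (if true then false else false) else (if false then false else false))) (\w.w))
step 6: [beta@root] (if (let y = false in true) then (if true then false else false) else (if false then false else false))
step 7: [let@0] (if true then (if true then false else false) else (if false then false else false))
step 8: [if@root] (if true then false else false)
step 9: [if@root] false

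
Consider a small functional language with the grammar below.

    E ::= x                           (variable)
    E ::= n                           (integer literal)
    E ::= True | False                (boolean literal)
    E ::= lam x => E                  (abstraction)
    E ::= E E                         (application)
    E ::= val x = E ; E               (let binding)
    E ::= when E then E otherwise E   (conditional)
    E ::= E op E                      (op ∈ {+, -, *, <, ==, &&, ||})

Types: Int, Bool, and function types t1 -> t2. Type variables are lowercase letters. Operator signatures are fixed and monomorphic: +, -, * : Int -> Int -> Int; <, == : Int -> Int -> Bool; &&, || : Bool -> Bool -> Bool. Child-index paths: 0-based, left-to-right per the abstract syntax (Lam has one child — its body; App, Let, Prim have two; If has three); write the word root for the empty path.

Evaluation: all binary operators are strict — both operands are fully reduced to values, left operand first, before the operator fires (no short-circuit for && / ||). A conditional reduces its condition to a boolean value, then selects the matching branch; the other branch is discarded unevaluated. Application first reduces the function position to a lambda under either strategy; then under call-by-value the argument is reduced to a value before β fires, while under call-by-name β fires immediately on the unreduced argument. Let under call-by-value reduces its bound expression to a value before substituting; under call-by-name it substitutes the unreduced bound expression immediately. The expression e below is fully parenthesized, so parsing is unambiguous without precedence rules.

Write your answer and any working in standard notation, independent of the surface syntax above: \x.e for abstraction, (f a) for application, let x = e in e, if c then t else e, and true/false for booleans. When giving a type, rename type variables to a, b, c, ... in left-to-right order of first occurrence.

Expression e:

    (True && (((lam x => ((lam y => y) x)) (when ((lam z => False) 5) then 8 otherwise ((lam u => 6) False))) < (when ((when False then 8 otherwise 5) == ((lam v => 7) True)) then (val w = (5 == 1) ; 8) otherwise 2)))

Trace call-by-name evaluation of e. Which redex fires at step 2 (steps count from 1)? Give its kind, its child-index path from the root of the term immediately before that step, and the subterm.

Answer: beta at 1.0 : ((\y.y) (if ((\z.false) 5) then 8 else ((\u.6) false)))

Derivation:
step 0: (true && (((\x.((\y.y) x)) (if ((\z.false) 5) then 8 else ((\u.6) false))) < (if ((if false then 8 else 5) == ((\v.7) true)) then (let w = (5 == 1) in 8) else 2)))
step 1: [beta@1.0] (true && (((\y.y) (if ((\z.false) 5) then 8 else ((\u.6) false))) < (if ((if false then 8 else 5) == ((\v.7) true)) then (let w = (5 == 1) in 8) else 2)))
step 2: [beta@1.0] (true && ((if ((\z.false) 5) then 8 else ((\u.6) false)) < (if ((if false then 8 else 5) == ((\v.7) true)) then (let w = (5 == 1) in 8) else 2)))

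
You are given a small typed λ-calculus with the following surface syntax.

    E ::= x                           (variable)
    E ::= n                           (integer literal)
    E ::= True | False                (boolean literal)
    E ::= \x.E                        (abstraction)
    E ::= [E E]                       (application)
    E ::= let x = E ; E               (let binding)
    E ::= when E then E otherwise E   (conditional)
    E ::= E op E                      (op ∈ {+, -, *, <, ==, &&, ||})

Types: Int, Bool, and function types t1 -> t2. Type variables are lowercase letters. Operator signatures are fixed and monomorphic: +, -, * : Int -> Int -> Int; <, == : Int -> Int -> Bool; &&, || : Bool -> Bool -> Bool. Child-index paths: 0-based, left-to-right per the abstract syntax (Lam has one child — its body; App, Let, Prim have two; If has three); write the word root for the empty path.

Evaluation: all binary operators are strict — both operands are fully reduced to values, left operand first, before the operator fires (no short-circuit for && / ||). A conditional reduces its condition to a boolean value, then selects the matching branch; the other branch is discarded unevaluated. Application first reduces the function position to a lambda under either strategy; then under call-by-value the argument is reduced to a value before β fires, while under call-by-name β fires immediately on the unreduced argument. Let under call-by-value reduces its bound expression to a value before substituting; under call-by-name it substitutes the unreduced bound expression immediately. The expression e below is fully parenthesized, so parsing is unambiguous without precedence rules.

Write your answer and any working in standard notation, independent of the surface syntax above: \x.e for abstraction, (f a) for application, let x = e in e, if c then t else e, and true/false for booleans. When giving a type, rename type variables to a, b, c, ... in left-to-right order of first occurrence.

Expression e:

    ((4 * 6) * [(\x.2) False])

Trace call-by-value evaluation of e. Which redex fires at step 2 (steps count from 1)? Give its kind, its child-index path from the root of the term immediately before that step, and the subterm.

Answer: beta at 1 : ((\x.2) false)

Working:
step 0: ((4 * 6) * ((\x.2) false))
step 1: [delta@0] (24 * ((\x.2) false))
step 2: [beta@1] (24 * 2)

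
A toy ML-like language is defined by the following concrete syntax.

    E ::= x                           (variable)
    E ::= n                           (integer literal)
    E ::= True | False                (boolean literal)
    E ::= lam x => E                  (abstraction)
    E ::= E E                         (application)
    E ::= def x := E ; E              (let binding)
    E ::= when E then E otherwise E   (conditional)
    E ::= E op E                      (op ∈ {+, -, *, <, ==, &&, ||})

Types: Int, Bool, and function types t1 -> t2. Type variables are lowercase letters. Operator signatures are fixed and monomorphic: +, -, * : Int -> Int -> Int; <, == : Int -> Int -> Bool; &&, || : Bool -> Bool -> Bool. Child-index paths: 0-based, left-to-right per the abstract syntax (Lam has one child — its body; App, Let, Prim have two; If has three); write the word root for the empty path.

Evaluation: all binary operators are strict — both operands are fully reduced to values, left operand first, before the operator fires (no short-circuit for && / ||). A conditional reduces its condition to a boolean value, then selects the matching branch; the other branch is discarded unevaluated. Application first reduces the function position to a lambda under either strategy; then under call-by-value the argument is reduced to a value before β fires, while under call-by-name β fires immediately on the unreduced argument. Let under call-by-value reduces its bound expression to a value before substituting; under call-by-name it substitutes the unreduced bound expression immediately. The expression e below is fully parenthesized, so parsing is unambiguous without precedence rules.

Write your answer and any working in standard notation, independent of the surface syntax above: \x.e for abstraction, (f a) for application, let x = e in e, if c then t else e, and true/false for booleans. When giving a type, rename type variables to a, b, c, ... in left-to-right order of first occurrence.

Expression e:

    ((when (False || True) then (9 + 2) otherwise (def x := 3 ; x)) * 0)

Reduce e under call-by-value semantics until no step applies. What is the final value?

Answer: 0

Working:
step 0: ((if (false || true) then (9 + 2) else (let x = 3 in x)) * 0)
step 1: [delta@0.0] ((if true then (9 + 2) else (let x = 3 in x)) * 0)
step 2: [if@0] ((9 + 2) * 0)
step 3: [delta@0] (11 * 0)
step 4: [delta@root] 0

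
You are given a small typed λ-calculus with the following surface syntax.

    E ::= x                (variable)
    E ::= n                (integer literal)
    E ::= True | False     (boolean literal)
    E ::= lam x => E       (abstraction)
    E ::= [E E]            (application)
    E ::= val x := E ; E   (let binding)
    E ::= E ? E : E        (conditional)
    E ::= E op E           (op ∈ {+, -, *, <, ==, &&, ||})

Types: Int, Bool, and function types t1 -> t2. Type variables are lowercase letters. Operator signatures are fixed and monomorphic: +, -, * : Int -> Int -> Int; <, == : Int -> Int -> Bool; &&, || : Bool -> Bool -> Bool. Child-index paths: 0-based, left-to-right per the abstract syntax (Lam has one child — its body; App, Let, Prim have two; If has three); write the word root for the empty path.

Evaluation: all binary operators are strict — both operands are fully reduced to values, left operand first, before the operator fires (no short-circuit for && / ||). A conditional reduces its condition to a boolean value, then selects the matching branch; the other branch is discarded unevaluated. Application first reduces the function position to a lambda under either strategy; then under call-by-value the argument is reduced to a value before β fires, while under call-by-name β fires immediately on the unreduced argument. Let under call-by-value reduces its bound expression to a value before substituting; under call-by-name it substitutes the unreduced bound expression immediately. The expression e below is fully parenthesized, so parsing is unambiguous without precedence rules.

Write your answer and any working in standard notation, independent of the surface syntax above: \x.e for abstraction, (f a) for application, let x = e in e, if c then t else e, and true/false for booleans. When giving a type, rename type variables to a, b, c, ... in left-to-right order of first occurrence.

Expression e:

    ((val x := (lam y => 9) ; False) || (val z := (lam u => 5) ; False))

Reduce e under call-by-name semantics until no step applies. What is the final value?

Answer: false

Working:
step 0: ((let x = (\y.9) in false) || (let z = (\u.5) in false))
step 1: [let@0] (false || (let z = (\u.5) in false))
step 2: [let@1] (false || false)
step 3: [delta@root] false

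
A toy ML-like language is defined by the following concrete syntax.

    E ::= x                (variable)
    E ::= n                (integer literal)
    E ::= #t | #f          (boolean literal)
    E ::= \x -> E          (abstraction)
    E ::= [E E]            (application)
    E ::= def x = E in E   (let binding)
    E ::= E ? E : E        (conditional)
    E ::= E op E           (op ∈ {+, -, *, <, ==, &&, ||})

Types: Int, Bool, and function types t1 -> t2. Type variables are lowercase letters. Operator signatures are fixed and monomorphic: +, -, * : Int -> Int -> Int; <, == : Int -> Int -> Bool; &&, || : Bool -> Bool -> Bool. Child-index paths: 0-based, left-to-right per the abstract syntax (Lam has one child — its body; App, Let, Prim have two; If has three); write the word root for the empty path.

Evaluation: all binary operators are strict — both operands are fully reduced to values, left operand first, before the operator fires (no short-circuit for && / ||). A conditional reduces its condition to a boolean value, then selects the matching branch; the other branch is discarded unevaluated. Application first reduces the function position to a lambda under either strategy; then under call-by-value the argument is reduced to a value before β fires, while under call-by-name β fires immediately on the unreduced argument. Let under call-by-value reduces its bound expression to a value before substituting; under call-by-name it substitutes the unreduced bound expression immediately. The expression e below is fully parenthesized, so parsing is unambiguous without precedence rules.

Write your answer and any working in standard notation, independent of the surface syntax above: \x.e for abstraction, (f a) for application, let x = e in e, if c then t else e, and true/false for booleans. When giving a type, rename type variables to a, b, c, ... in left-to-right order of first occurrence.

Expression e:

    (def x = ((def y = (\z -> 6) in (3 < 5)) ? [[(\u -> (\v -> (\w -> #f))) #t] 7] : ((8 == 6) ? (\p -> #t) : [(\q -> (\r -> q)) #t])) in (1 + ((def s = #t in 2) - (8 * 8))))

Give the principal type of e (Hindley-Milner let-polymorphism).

Derivation:
\z._ : a -> Int
let y : forall. a -> Int
  unify Int ~ Int
  unify Int ~ Int
  unify Bool ~ Bool
\w._ : d -> Bool
\v._ : c -> d -> Bool
\u._ : b -> c -> d -> Bool
  unify b -> c -> d -> Bool ~ Bool -> e
  unify b ~ Bool
  unify c -> d -> Bool ~ e
_ _ : c -> d -> Bool
  unify c -> d -> Bool ~ Int -> f
  unify c ~ Int
  unify d -> Bool ~ f
_ _ : d -> Bool
  unify Int ~ Int
  unify Int ~ Int
  unify Bool ~ Bool
\p._ : g -> Bool
q : h
\r._ : i -> h
\q._ : h -> i -> h
  unify h -> i -> h ~ Bool -> j
  unify h ~ Bool
  unify i -> Bool ~ j
_ _ : i -> Bool
  unify g -> Bool ~ i -> Bool
  unify g ~ i
  unify Bool ~ Bool
  unify d -> Bool ~ i -> Bool
  unify d ~ i
  unify Bool ~ Bool
let x : forall. i -> Bool
  unify Int ~ Int
let s : Bool
  unify Int ~ Int
  unify Int ~ Int
  unify Int ~ Int
  unify Int ~ Int
  unify Int ~ Int

Answer: Int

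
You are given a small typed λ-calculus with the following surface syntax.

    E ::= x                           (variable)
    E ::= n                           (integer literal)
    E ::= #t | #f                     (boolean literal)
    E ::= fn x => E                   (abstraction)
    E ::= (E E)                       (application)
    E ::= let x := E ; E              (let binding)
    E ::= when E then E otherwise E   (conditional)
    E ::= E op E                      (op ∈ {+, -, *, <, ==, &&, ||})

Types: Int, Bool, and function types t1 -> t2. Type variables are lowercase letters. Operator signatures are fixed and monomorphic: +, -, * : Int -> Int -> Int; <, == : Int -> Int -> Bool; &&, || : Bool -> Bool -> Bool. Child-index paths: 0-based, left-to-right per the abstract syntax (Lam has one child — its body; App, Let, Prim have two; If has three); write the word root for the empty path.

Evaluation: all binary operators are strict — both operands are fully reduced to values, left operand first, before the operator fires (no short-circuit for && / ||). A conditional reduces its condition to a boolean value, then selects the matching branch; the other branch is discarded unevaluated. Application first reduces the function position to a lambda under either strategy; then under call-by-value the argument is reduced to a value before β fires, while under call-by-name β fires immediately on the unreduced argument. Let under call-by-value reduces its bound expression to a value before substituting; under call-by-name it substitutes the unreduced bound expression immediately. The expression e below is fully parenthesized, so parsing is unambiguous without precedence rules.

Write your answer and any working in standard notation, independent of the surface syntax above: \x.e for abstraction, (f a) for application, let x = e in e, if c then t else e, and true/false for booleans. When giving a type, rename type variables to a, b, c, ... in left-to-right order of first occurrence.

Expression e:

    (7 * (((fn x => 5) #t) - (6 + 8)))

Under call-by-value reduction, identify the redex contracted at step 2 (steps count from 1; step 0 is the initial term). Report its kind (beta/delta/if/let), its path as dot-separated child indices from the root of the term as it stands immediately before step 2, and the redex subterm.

Answer: delta at 1.1 : (6 + 8)

Trace:
step 0: (7 * (((\x.5) true) - (6 + 8)))
step 1: [beta@1.0] (7 * (5 - (6 + 8)))
step 2: [delta@1.1] (7 * (5 - 14))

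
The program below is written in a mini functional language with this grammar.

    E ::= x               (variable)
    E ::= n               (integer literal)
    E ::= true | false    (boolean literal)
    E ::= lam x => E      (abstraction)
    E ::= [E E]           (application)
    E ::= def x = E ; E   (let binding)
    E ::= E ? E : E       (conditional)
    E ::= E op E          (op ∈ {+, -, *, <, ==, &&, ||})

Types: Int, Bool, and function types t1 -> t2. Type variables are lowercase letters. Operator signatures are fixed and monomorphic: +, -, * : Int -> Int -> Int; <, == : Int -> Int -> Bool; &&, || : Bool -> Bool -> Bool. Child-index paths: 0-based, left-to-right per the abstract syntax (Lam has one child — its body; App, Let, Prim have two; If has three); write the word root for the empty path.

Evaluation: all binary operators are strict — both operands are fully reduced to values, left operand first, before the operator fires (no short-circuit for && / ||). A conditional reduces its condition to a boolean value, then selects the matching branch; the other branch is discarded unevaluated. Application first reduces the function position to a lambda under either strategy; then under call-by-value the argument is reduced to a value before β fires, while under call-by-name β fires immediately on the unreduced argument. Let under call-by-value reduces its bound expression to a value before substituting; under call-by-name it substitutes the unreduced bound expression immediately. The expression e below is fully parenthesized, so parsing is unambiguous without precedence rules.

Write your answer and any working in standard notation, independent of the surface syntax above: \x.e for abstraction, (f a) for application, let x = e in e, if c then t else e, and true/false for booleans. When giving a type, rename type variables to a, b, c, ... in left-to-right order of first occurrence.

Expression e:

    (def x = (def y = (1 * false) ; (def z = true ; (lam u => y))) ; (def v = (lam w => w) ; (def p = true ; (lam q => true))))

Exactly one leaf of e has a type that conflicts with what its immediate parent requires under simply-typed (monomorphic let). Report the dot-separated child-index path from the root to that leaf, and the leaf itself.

Answer: 0.0.1 : false

Working:
  unify Int ~ Int
  unify Bool ~ Int
  FAIL: mismatch Bool ~ Int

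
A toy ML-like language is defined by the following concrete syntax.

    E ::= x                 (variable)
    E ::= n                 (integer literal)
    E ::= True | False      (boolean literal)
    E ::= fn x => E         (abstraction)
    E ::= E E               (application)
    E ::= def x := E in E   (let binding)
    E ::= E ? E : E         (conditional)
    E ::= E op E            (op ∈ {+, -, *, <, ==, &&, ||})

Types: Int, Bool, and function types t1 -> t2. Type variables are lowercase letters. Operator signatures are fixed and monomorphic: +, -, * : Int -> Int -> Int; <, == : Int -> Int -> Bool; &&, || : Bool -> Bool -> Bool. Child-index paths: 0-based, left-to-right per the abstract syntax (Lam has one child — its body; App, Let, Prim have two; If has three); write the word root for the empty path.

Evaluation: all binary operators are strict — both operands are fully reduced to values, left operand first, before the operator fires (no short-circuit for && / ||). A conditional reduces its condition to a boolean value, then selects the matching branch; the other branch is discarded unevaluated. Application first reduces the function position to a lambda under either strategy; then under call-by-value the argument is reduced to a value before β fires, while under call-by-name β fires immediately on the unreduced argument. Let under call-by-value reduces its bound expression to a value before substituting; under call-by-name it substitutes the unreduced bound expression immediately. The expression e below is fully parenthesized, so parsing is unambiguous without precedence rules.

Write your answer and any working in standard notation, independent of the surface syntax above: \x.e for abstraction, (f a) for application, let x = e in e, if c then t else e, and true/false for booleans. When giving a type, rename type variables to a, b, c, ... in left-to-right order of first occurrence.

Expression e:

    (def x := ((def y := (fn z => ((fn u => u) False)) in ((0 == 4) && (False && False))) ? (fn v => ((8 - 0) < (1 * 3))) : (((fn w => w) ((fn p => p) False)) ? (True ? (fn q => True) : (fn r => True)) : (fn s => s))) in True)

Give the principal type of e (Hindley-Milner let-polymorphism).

Answer: Bool

Working:
u : b
\u._ : b -> b
  unify b -> b ~ Bool -> c
  unify b ~ Bool
  unify Bool ~ c
_ _ : Bool
\z._ : a -> Bool
let y : forall. a -> Bool
  unify Int ~ Int
  unify Int ~ Int
  unify Bool ~ Bool
  unify Bool ~ Bool
  unify Bool ~ Bool
  unify Bool ~ Bool
  unify Bool ~ Bool
  unify Int ~ Int
  unify Int ~ Int
  unify Int ~ Int
  unify Int ~ Int
  unify Int ~ Int
  unify Int ~ Int
\v._ : d -> Bool
w : e
\w._ : e -> e
p : f
\p._ : f -> f
  unify f -> f ~ Bool -> g
  unify f ~ Bool
  unify Bool ~ g
_ _ : Bool
  unify e -> e ~ Bool -> h
  unify e ~ Bool
  unify Bool ~ h
_ _ : Bool
  unify Bool ~ Bool
  unify Bool ~ Bool
\q._ : i -> Bool
\r._ : j -> Bool
  unify i -> Bool ~ j -> Bool
  unify i ~ j
  unify Bool ~ Bool
s : k
\s._ : k -> k
  unify j -> Bool ~ k -> k
  unify j ~ k
  unify Bool ~ k
  unify d -> Bool ~ Bool -> Bool
  unify d ~ Bool
  unify Bool ~ Bool
let x : Bool -> Bool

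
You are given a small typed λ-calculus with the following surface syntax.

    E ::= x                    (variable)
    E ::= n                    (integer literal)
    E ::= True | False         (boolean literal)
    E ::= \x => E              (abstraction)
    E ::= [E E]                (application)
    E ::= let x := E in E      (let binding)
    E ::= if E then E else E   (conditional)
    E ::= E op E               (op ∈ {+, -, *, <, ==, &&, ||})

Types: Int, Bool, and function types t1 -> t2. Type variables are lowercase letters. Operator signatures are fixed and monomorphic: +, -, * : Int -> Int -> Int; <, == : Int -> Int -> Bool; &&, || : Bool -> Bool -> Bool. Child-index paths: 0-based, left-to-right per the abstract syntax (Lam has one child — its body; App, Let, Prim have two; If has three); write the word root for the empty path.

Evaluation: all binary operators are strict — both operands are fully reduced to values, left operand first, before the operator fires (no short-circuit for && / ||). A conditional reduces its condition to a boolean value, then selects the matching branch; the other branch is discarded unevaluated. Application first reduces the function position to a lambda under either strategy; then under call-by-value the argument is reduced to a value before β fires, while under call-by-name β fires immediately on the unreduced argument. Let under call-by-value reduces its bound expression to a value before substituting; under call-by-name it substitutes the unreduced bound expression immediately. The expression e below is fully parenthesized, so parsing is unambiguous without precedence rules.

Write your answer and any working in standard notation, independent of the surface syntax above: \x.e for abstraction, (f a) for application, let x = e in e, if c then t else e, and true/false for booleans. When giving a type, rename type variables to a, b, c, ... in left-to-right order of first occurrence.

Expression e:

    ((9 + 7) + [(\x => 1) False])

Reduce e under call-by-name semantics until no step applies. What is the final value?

Answer: 17

Working:
step 0: ((9 + 7) + ((\x.1) false))
step 1: [delta@0] (16 + ((\x.1) false))
step 2: [beta@1] (16 + 1)
step 3: [delta@root] 17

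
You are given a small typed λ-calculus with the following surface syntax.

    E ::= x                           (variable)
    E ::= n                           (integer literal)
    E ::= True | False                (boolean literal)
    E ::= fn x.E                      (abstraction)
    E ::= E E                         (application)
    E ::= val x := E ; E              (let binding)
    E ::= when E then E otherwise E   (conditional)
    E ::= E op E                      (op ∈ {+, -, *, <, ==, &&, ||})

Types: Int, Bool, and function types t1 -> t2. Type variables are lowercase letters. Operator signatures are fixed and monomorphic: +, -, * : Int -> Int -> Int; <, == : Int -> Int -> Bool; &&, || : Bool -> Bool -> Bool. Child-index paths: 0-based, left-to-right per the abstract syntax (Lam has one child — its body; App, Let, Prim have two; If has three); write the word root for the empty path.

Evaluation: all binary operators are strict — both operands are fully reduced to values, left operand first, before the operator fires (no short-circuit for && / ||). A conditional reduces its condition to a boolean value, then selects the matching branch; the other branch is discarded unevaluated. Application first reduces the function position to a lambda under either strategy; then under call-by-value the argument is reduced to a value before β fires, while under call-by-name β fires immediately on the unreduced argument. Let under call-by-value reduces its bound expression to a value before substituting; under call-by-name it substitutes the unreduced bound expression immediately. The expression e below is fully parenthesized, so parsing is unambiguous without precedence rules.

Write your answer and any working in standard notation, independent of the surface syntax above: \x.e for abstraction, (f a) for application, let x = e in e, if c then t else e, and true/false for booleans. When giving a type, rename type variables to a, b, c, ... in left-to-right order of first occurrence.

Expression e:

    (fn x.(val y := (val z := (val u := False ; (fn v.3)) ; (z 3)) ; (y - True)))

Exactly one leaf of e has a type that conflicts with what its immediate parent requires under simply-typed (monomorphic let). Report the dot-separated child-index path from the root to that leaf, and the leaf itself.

Derivation:
let u : Bool
\v._ : b -> Int
let z : b -> Int
z : b -> Int
  unify b -> Int ~ Int -> c
  unify b ~ Int
  unify Int ~ c
_ _ : Int
let y : Int
y : Int
  unify Int ~ Int
  unify Bool ~ Int
  FAIL: mismatch Bool ~ Int

Answer: 0.1.1 : true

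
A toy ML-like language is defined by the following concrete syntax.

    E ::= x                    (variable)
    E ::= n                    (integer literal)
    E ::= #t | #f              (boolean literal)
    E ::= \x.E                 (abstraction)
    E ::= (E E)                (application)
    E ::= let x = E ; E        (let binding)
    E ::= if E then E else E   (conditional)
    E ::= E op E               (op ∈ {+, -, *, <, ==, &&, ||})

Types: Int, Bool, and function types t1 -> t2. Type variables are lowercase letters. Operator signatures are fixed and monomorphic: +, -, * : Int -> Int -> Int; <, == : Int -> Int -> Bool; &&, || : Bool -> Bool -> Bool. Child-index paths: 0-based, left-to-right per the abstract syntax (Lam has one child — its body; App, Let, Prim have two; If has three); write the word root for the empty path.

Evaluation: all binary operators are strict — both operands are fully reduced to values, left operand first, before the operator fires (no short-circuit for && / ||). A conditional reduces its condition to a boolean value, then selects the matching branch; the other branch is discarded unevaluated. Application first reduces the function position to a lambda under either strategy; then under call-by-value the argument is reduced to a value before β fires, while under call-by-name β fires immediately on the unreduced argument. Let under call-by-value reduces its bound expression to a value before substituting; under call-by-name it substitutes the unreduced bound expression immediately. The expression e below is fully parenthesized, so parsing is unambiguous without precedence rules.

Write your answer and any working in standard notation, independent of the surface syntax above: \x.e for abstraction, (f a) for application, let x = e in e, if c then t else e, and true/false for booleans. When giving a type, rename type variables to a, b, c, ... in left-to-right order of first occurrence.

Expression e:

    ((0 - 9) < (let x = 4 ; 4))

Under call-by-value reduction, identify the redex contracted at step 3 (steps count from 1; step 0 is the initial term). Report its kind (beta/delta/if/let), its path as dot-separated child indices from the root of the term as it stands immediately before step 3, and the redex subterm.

Answer: delta at root : (-9 < 4)

Working:
step 0: ((0 - 9) < (let x = 4 in 4))
step 1: [delta@0] (-9 < (let x = 4 in 4))
step 2: [let@1] (-9 < 4)
step 3: [delta@root] true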